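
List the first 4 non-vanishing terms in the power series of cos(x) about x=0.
-x^6/720 + x^4/24 - x^2/2 + 1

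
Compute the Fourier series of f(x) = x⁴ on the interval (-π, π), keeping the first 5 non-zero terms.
(48 - 8·π^2)·cos(x) + (-3 + 2·π^2)·cos(2·x) + (16/27 - 8·π^2/9)·cos(3·x) + (-3/16 + π^2/2)·cos(4·x) + π^4/5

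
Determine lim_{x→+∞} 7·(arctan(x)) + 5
Evaluate the dominant behaviour as x → +∞; each term tends to a finite value or vanishes.
Limit = 5 + 7·π/2.

Final answer: 5 + 7·π/2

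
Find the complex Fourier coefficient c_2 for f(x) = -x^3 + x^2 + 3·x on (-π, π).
Compute the real Fourier coefficients first: a_2 = 1, b_2 = -9/2 + π^2.
Then c_2 = (a_2 − i·b_2)/2 = 1/2 - i·π^2/2 + 9·i/4.

Final answer: 1/2 - i·π^2/2 + 9·i/4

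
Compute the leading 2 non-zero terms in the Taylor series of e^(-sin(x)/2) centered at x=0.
1 - x/2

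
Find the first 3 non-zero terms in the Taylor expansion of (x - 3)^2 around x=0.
x^2 - 6·x + 9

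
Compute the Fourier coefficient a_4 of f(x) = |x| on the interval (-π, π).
a_4 = (1/π) ∫_{-π}^{π} f(x)·cos(4x) dx.
Evaluate the integral (use parity and integration by parts as needed): a_4 = 0.

Final answer: 0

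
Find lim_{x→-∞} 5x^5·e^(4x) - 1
The product is a 0·∞ indeterminate form at x → -∞.
Rewrite the product as 5x^5 / e^(-4x) (an ∞/∞ form) and apply L'Hôpital, or use the standard hierarchy e^(4|x|) ≫ |x^5| as x → -∞.
The indeterminate product → 0, so the limit = -1.

Final answer: -1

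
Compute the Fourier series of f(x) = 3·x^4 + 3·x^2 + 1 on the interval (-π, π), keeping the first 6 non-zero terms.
(132 - 24·π^2)·cos(x) + (-6 + 6·π^2)·cos(2·x) + (4/9 - 8·π^2/3)·cos(3·x) + (3/16 + 3·π^2/2)·cos(4·x) + (-24·π^2/25 - 156/625)·cos(5·x) + 1 + π^2 + 3·π^4/5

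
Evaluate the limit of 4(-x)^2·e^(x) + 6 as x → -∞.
The product is a 0·∞ indeterminate form at x → -∞.
Rewrite the product as 4(-x)^2 / e^(-x) (an ∞/∞ form) and apply L'Hôpital, or use the standard hierarchy e^(|x|) ≫ |(-x)^2| as x → -∞.
The indeterminate product → 0, so the limit = 6.

Final answer: 6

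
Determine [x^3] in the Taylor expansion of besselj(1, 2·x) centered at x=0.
Expand to order 3: besselj(1, 2·x) = -x^3/2 + x + O(x^4).
The coefficient of x^3 is -1/2.

Final answer: -1/2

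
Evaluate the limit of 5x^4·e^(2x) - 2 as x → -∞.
The product is a 0·∞ indeterminate form at x → -∞.
Rewrite the product as 5x^4 / e^(-2x) (an ∞/∞ form) and apply L'Hôpital, or use the standard hierarchy e^(2|x|) ≫ |x^4| as x → -∞.
The indeterminate product → 0, so the limit = -2.

Final answer: -2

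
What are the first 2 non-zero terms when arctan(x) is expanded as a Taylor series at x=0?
-x^3/3 + x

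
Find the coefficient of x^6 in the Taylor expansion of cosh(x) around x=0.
Expand to order 6: cosh(x) = x^6/720 + x^4/24 + x^2/2 + 1 + O(x^7).
The coefficient of x^6 is 1/720.

Final answer: 1/720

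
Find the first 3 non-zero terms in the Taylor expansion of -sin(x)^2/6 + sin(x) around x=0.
-x^3/6 - x^2/6 + x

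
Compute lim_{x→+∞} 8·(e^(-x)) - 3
Evaluate the dominant behaviour as x → +∞; each term tends to a finite value or vanishes.
Limit = -3.

Final answer: -3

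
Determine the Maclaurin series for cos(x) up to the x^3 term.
1 - x^2/2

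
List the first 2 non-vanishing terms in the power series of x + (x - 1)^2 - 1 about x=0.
x^2 - x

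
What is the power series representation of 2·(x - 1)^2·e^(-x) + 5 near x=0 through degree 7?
-19·x^7/840 + 43·x^6/360 - 31·x^5/60 + 7·x^4/4 - 13·x^3/3 + 7·x^2 - 6·x + 7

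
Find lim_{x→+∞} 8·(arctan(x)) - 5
Evaluate the dominant behaviour as x → +∞; each term tends to a finite value or vanishes.
Limit = -5 + 4·π.

Final answer: -5 + 4·π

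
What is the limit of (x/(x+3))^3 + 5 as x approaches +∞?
As x → +∞: x/(x+3) = 1/(1 + 3/x) → 1, and the 3rd power of a limit-1 base also → 1; with the additive constant, 1 + 5 = 6.
Limit = 6.

Final answer: 6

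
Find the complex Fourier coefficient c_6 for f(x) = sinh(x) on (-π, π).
Compute the real Fourier coefficients first: a_6 = 0, b_6 = -12·sinh(π)/(37·π).
Then c_6 = (a_6 − i·b_6)/2 = 6·i·sinh(π)/(37·π).

Final answer: 6·i·sinh(π)/(37·π)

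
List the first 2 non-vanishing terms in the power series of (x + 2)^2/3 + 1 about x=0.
4·x/3 + 7/3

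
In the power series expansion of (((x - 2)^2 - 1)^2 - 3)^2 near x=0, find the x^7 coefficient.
Expand to order 7: (((x - 2)^2 - 1)^2 - 3)^2 = -16·x^7 + 108·x^6 - 400·x^5 + 880·x^4 - 1152·x^3 + 840·x^2 - 288·x + 36 + O(x^8).
The coefficient of x^7 is -16.

Final answer: -16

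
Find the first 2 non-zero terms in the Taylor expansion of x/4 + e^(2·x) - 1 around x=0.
2·x^2 + 9·x/4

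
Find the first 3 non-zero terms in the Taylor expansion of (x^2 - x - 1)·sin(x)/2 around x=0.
7·x^3/12 - x^2/2 - x/2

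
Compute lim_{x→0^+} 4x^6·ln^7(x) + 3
The product is a 0·∞ indeterminate form at x → 0⁺.
Rewrite the product as 4·ln^7(x) / x^(-6) and apply L'Hôpital, or use the standard hierarchy x^(-6) ≫ |ln x|^7 as x → 0⁺.
The indeterminate product → 0, so the limit = 3.

Final answer: 3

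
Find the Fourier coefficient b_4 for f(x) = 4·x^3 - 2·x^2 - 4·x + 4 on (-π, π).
b_4 = (1/π) ∫_{-π}^{π} f(x)·sin(4x) dx.
Evaluate the integral (use parity and integration by parts as needed): b_4 = 11/4 - 2·π^2.

Final answer: 11/4 - 2·π^2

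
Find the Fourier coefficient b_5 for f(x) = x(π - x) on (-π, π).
b_5 = (1/π) ∫_{-π}^{π} f(x)·sin(5x) dx.
Evaluate the integral (use parity and integration by parts as needed): b_5 = 2·π/5.

Final answer: 2·π/5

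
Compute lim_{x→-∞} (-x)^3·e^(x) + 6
The product is a 0·∞ indeterminate form at x → -∞.
Rewrite the product as (-x)^3 / e^(-x) (an ∞/∞ form) and apply L'Hôpital, or use the standard hierarchy e^(|x|) ≫ |(-x)^3| as x → -∞.
The indeterminate product → 0, so the limit = 6.

Final answer: 6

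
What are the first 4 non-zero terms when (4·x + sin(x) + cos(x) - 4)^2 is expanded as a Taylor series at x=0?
-4·x^3 + 28·x^2 - 30·x + 9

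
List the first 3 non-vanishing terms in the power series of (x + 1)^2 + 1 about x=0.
x^2 + 2·x + 2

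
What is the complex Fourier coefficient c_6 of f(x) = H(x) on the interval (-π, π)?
Compute the real Fourier coefficients first: a_6 = 0, b_6 = 0.
Then c_6 = (a_6 − i·b_6)/2 = 0.

Final answer: 0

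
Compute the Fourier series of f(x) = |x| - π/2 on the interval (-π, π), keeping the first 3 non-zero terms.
-4·cos(x)/π - 4·cos(3·x)/(9·π) - 4·cos(5·x)/(25·π)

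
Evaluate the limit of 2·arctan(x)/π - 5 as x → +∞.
Evaluate the dominant behaviour as x → +∞; each term tends to a finite value or vanishes.
Limit = -4.

Final answer: -4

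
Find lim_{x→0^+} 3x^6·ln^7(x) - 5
The product is a 0·∞ indeterminate form at x → 0⁺.
Rewrite the product as 3·ln^7(x) / x^(-6) and apply L'Hôpital, or use the standard hierarchy x^(-6) ≫ |ln x|^7 as x → 0⁺.
The indeterminate product → 0, so the limit = -5.

Final answer: -5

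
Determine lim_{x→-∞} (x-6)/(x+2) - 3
Evaluate the dominant behaviour as x → -∞; each term tends to a finite value or vanishes.
Limit = -2.

Final answer: -2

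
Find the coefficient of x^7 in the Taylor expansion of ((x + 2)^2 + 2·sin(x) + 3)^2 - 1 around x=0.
Expand to order 7: ((x + 2)^2 + 2·sin(x) + 3)^2 - 1 = x^7/36 + 14·x^6/45 - 13·x^5/30 - 3·x^4 + 22·x^3/3 + 50·x^2 + 84·x + 48 + O(x^8).
The coefficient of x^7 is 1/36.

Final answer: 1/36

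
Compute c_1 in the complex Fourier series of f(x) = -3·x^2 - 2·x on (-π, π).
Compute the real Fourier coefficients first: a_1 = 12, b_1 = -4.
Then c_1 = (a_1 − i·b_1)/2 = 6 + 2·i.

Final answer: 6 + 2·i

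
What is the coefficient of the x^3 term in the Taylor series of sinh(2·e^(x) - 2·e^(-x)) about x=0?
Expand to order 3: sinh(2·e^(x) - 2·e^(-x)) = 34·x^3/3 + 4·x + O(x^4).
The coefficient of x^3 is 34/3.

Final answer: 34/3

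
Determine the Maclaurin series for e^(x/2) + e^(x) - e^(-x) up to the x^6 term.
x^6/46080 + 13·x^5/768 + x^4/384 + 17·x^3/48 + x^2/8 + 5·x/2 + 1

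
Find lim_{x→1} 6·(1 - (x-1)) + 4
Direct substitution at x = 1 gives 10.

Final answer: 10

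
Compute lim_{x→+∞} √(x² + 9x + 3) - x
This is an ∞ − ∞ indeterminate form.
Multiply and divide by the conjugate √(x²+9x + 3) + x; the x² terms cancel, leaving (9x + 3)/(√(x²+9x + 3)+x) → 9/2.
Limit = 9/2.

Final answer: 9/2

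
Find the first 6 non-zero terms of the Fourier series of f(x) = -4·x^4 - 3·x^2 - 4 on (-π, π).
(-180 + 32·π^2)·cos(x) + (9 - 8·π^2)·cos(2·x) + (-28/27 + 32·π^2/9)·cos(3·x) - 2·π^2·cos(4·x) + (108/625 + 32·π^2/25)·cos(5·x) - 4·π^4/5 - π^2 - 4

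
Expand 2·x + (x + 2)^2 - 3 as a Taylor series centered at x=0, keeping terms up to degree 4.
x^2 + 6·x + 1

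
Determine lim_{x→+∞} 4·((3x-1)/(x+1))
Evaluate the dominant behaviour as x → +∞; each term tends to a finite value or vanishes.
Limit = 12.

Final answer: 12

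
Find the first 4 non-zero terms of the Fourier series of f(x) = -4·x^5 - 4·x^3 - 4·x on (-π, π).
(-920 - 8·π^4 + 152·π^2)·sin(x) + (-16·π^2 + 28 + 4·π^4)·sin(2·x) + (-8·π^4/3 - 392/81 + 88·π^2/27)·sin(3·x) + (-π^2/2 + 35/16 + 2·π^4)·sin(4·x)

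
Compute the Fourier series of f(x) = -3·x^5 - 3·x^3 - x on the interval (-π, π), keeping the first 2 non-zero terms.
(-686 - 6·π^4 + 114·π^2)·sin(x) + (-12·π^2 + 19 + 3·π^4)·sin(2·x)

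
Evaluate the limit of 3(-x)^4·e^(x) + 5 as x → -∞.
The product is a 0·∞ indeterminate form at x → -∞.
Rewrite the product as 3(-x)^4 / e^(-x) (an ∞/∞ form) and apply L'Hôpital, or use the standard hierarchy e^(|x|) ≫ |(-x)^4| as x → -∞.
The indeterminate product → 0, so the limit = 5.

Final answer: 5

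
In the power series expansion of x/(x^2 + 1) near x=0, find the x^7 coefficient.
Expand to order 7: x/(x^2 + 1) = -x^7 + x^5 - x^3 + x + O(x^8).
The coefficient of x^7 is -1.

Final answer: -1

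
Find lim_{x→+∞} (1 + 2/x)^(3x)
As x → +∞: write (1 + 2/x)^(3x) = ((1 + 2/x)^x)^3 → (e^2)^3 = e^6.
Limit = e^(6).

Final answer: e^(6)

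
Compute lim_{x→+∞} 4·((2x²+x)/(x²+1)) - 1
Evaluate the dominant behaviour as x → +∞; each term tends to a finite value or vanishes.
Limit = 7.

Final answer: 7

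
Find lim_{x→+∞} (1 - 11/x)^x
As x → +∞: this is the defining limit (1 - 11/x)^x → e^(-11).
Limit = e^(-11).

Final answer: e^(-11)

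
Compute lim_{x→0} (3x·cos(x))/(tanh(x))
Both numerator and denominator → 0 as x → 0; this is a 0/0 indeterminate form.
Expand each to leading order near x = 0: numerator ~ 3·x, denominator ~ x.
The limit of the ratio is 3.

Final answer: 3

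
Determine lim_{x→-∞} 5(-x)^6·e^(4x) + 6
The product is a 0·∞ indeterminate form at x → -∞.
Rewrite the product as 5(-x)^6 / e^(-4x) (an ∞/∞ form) and apply L'Hôpital, or use the standard hierarchy e^(4|x|) ≫ |(-x)^6| as x → -∞.
The indeterminate product → 0, so the limit = 6.

Final answer: 6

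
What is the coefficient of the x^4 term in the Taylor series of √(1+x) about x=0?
Expand to order 4: √(1+x) = -5·x^4/128 + x^3/16 - x^2/8 + x/2 + 1 + O(x^5).
The coefficient of x^4 is -5/128.

Final answer: -5/128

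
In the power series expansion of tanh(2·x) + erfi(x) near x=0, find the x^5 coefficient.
Expand to order 5: tanh(2·x) + erfi(x) = x^5·(1/(5·√(π)) + 64/15) + x^3·(-8/3 + 2/(3·√(π))) + x·(2/√(π) + 2) + O(x^6).
The coefficient of x^5 is 1/(5·√(π)) + 64/15.

Final answer: 1/(5·√(π)) + 64/15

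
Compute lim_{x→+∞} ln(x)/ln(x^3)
This is an ∞/∞ indeterminate form as x → +∞.
Write ln(x^3) = 3·ln(x), reducing the quotient to 1/3.
Limit = 1/3.

Final answer: 1/3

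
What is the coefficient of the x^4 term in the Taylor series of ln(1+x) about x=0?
Expand to order 4: ln(1+x) = -x^4/4 + x^3/3 - x^2/2 + x + O(x^5).
The coefficient of x^4 is -1/4.

Final answer: -1/4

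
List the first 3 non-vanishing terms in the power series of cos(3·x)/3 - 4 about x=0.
9·x^4/8 - 3·x^2/2 - 11/3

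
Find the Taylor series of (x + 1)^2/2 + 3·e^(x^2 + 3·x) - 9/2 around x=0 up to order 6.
1633·x^6/80 + 963·x^5/40 + 201·x^4/8 + 45·x^3/2 + 17·x^2 + 10·x - 1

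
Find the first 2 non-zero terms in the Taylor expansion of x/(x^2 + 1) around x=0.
-x^3 + x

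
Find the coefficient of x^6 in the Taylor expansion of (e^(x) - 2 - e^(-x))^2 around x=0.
Expand to order 6: (e^(x) - 2 - e^(-x))^2 = 8·x^6/45 - x^5/15 + 4·x^4/3 - 4·x^3/3 + 4·x^2 - 8·x + 4 + O(x^7).
The coefficient of x^6 is 8/45.

Final answer: 8/45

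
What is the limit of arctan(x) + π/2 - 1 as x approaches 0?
Direct substitution at x = 0 gives -1 + π/2.

Final answer: -1 + π/2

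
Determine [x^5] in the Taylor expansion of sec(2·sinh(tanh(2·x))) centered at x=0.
Expand to order 5: sec(2·sinh(tanh(2·x))) = 128·x^4/3 + 8·x^2 + 1 + O(x^6).
The coefficient of x^5 is 0.

Final answer: 0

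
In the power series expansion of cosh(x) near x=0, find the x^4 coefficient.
Expand to order 4: cosh(x) = x^4/24 + x^2/2 + 1 + O(x^5).
The coefficient of x^4 is 1/24.

Final answer: 1/24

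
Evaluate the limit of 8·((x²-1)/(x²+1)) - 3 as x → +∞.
Evaluate the dominant behaviour as x → +∞; each term tends to a finite value or vanishes.
Limit = 5.

Final answer: 5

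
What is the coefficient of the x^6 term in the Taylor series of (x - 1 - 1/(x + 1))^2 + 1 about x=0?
Expand to order 6: (x - 1 - 1/(x + 1))^2 + 1 = 11·x^6 - 10·x^5 + 9·x^4 - 8·x^3 + 8·x^2 - 8·x + 5 + O(x^7).
The coefficient of x^6 is 11.

Final answer: 11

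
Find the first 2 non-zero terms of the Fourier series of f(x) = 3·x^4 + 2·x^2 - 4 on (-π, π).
(136 - 24·π^2)·cos(x) - 4 + 2·π^2/3 + 3·π^4/5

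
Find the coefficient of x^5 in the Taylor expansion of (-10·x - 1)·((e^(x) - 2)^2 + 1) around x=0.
Expand to order 5: (-10·x - 1)·((e^(x) - 2)^2 + 1) = -157·x^5/30 - 43·x^4/6 - 2·x^3/3 + 20·x^2 - 18·x - 2 + O(x^6).
The coefficient of x^5 is -157/30.

Final answer: -157/30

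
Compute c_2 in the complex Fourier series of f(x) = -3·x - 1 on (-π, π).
Compute the real Fourier coefficients first: a_2 = 0, b_2 = 3.
Then c_2 = (a_2 − i·b_2)/2 = -3·i/2.

Final answer: -3·i/2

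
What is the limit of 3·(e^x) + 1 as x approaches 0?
Direct substitution at x = 0 gives 4.

Final answer: 4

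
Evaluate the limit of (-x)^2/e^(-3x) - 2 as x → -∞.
The quotient is an ∞/∞ indeterminate form as x → -∞.
Compare growth rates of the dominant terms (exponentials ≫ polynomials ≫ logarithms), or apply L'Hôpital's rule; the quotient → 0.
Adding the constant: 0 - 2 = -2. Limit = -2.

Final answer: -2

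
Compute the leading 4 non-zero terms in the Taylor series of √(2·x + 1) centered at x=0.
x^3/2 - x^2/2 + x + 1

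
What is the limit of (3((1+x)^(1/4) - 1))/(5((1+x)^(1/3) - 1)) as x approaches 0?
Both numerator and denominator → 0 as x → 0; this is a 0/0 indeterminate form.
Expand each to leading order near x = 0: numerator ~ 3·x/4, denominator ~ 5·x/3.
The limit of the ratio is 9/20.

Final answer: 9/20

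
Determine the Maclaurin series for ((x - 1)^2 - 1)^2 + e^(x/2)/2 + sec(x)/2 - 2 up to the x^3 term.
-383·x^3/96 + 69·x^2/16 + x/4 - 1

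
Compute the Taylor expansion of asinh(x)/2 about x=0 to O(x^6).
3·x^5/80 - x^3/12 + x/2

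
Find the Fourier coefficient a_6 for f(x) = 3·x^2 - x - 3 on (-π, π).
a_6 = (1/π) ∫_{-π}^{π} f(x)·cos(6x) dx.
Evaluate the integral (use parity and integration by parts as needed): a_6 = 1/3.

Final answer: 1/3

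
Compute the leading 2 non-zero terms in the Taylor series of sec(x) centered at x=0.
x^2/2 + 1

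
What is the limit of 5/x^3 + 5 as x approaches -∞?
Evaluate the dominant behaviour as x → -∞; each term tends to a finite value or vanishes.
Limit = 5.

Final answer: 5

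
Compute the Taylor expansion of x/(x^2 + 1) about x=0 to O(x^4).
-x^3 + x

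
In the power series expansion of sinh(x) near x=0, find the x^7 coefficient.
Expand to order 7: sinh(x) = x^7/5040 + x^5/120 + x^3/6 + x + O(x^8).
The coefficient of x^7 is 1/5040.

Final answer: 1/5040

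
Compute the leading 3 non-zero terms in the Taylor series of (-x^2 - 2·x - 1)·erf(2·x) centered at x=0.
4·x^3/(3·√(π)) - 8·x^2/√(π) - 4·x/√(π)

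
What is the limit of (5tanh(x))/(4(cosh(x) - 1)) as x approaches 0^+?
Both numerator and denominator → 0 as x → 0^+; this is a 0/0 indeterminate form.
Expand each to leading order near x = 0: numerator ~ 5·x, denominator ~ 2·x^2.
The limit of the ratio is ∞.

Final answer: ∞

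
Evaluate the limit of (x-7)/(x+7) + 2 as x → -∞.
Evaluate the dominant behaviour as x → -∞; each term tends to a finite value or vanishes.
Limit = 3.

Final answer: 3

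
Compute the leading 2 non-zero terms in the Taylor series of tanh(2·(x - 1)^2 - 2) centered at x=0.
2·x^2 - 4·x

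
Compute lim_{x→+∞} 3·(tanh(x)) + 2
Evaluate the dominant behaviour as x → +∞; each term tends to a finite value or vanishes.
Limit = 5.

Final answer: 5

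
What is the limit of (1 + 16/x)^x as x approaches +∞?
As x → +∞: this is the defining limit (1 + 16/x)^x → e^16.
Limit = e^(16).

Final answer: e^(16)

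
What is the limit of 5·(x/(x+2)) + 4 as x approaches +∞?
Evaluate the dominant behaviour as x → +∞; each term tends to a finite value or vanishes.
Limit = 9.

Final answer: 9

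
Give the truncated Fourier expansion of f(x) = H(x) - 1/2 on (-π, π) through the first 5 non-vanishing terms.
2·sin(x)/π + 2·sin(3·x)/(3·π) + 2·sin(5·x)/(5·π) + 2·sin(7·x)/(7·π) + 2·sin(9·x)/(9·π)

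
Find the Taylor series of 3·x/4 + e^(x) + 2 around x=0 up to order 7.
x^7/5040 + x^6/720 + x^5/120 + x^4/24 + x^3/6 + x^2/2 + 7·x/4 + 3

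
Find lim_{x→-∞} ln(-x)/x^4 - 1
The quotient is an ∞/∞ indeterminate form as x → -∞.
Compare growth rates of the dominant terms (exponentials ≫ polynomials ≫ logarithms), or apply L'Hôpital's rule; the quotient → 0.
Adding the constant: 0 - 1 = -1. Limit = -1.

Final answer: -1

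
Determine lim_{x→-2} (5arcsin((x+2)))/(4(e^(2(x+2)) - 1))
Both numerator and denominator → 0 as x → -2; this is a 0/0 indeterminate form.
Expand each to leading order near x = -2: numerator ~ 5·(x + 2), denominator ~ 8·(x + 2).
The limit of the ratio is 5/8.

Final answer: 5/8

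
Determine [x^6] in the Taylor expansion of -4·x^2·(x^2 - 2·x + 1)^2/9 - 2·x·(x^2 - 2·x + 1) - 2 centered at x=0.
Expand to order 6: -4·x^2·(x^2 - 2·x + 1)^2/9 - 2·x·(x^2 - 2·x + 1) - 2 = -4·x^6/9 + 16·x^5/9 - 8·x^4/3 - 2·x^3/9 + 32·x^2/9 - 2·x - 2 + O(x^7).
The coefficient of x^6 is -4/9.

Final answer: -4/9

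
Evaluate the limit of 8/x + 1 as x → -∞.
Evaluate the dominant behaviour as x → -∞; each term tends to a finite value or vanishes.
Limit = 1.

Final answer: 1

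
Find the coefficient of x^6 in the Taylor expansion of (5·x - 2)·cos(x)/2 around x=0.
Expand to order 6: (5·x - 2)·cos(x)/2 = x^6/720 + 5·x^5/48 - x^4/24 - 5·x^3/4 + x^2/2 + 5·x/2 - 1 + O(x^7).
The coefficient of x^6 is 1/720.

Final answer: 1/720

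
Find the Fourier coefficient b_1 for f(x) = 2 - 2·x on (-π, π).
b_1 = (1/π) ∫_{-π}^{π} f(x)·sin(1x) dx.
Evaluate the integral (use parity and integration by parts as needed): b_1 = -4.

Final answer: -4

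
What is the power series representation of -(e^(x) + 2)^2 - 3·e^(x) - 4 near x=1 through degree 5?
-7·e - 8 - e^(2) + (-7·e - 2·e^(2))·(x - 1) + (-2·e^(2) - 7·e/2)·(x - 1)^2 + (-4·e^(2)/3 - 7·e/6)·(x - 1)^3 + (-2·e^(2)/3 - 7·e/24)·(x - 1)^4 + (-4·e^(2)/15 - 7·e/120)·(x - 1)^5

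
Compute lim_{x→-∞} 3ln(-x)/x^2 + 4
The quotient is an ∞/∞ indeterminate form as x → -∞.
Compare growth rates of the dominant terms (exponentials ≫ polynomials ≫ logarithms), or apply L'Hôpital's rule; the quotient → 0.
Adding the constant: 0 + 4 = 4. Limit = 4.

Final answer: 4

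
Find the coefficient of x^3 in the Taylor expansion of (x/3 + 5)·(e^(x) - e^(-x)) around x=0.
Expand to order 3: (x/3 + 5)·(e^(x) - e^(-x)) = 5·x^3/3 + 2·x^2/3 + 10·x + O(x^4).
The coefficient of x^3 is 5/3.

Final answer: 5/3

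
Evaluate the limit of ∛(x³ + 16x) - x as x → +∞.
This is an ∞ − ∞ indeterminate form.
Multiply by (A² + AB + B²)/(A² + AB + B²) where A = ∛(x³+16x), B = x to use A³ − B³ = (A−B)(A²+AB+B²); the x³ terms cancel, leaving (16x)/(A²+AB+B²) with denominator ~ 3x², so the limit is 0.
Limit = 0.

Final answer: 0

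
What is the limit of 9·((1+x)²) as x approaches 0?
Direct substitution at x = 0 gives 9.

Final answer: 9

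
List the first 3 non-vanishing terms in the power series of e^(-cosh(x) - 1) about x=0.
x^4·e^(-2)/12 - x^2·e^(-2)/2 + e^(-2)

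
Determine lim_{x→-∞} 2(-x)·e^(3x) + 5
The product is a 0·∞ indeterminate form at x → -∞.
Rewrite the product as 2(-x) / e^(-3x) (an ∞/∞ form) and apply L'Hôpital, or use the standard hierarchy e^(3|x|) ≫ |(-x)| as x → -∞.
The indeterminate product → 0, so the limit = 5.

Final answer: 5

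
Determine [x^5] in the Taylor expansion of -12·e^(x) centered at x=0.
Expand to order 5: -12·e^(x) = -x^5/10 - x^4/2 - 2·x^3 - 6·x^2 - 12·x - 12 + O(x^6).
The coefficient of x^5 is -1/10.

Final answer: -1/10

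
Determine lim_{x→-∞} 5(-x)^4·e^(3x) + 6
The product is a 0·∞ indeterminate form at x → -∞.
Rewrite the product as 5(-x)^4 / e^(-3x) (an ∞/∞ form) and apply L'Hôpital, or use the standard hierarchy e^(3|x|) ≫ |(-x)^4| as x → -∞.
The indeterminate product → 0, so the limit = 6.

Final answer: 6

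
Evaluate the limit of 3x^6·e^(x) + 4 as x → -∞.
The product is a 0·∞ indeterminate form at x → -∞.
Rewrite the product as 3x^6 / e^(-x) (an ∞/∞ form) and apply L'Hôpital, or use the standard hierarchy e^(|x|) ≫ |x^6| as x → -∞.
The indeterminate product → 0, so the limit = 4.

Final answer: 4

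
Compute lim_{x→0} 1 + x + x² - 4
Direct substitution at x = 0 gives -3.

Final answer: -3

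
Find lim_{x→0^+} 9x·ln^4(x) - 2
The product is a 0·∞ indeterminate form at x → 0⁺.
Rewrite the product as 9·ln^4(x) / x^(-1) and apply L'Hôpital, or use the standard hierarchy x^(-1) ≫ |ln x|^4 as x → 0⁺.
The indeterminate product → 0, so the limit = -2.

Final answer: -2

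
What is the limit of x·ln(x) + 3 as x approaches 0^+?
The product is a 0·∞ indeterminate form at x → 0⁺.
Rewrite the product as ln(x) / x^(-1) and apply L'Hôpital, or use the standard hierarchy x^(-1) ≫ |ln x| as x → 0⁺.
The indeterminate product → 0, so the limit = 3.

Final answer: 3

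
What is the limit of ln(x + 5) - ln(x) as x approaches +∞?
This is an ∞ − ∞ indeterminate form.
Combine the logarithms: ln(x+5) − ln(x) = ln((x+5)/(x)) = ln(1 + 5/(x)) → ln(1) = 0.
Limit = 0.

Final answer: 0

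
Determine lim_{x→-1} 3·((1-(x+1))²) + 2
Direct substitution at x = -1 gives 5.

Final answer: 5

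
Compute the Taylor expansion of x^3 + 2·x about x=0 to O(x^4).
x^3 + 2·x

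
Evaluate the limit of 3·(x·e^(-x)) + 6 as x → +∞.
Evaluate the dominant behaviour as x → +∞; each term tends to a finite value or vanishes.
Limit = 6.

Final answer: 6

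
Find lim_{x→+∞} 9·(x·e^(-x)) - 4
Evaluate the dominant behaviour as x → +∞; each term tends to a finite value or vanishes.
Limit = -4.

Final answer: -4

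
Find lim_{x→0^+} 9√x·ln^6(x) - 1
The product is a 0·∞ indeterminate form at x → 0⁺.
Rewrite the product as 9·ln^6(x) / x^(-1/2) and apply L'Hôpital, or use the standard hierarchy x^(-1/2) ≫ |ln x|^6 as x → 0⁺.
The indeterminate product → 0, so the limit = -1.

Final answer: -1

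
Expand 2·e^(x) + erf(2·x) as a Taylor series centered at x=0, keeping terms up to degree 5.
x^5·(1/60 + 32/(5·√(π))) + x^4/12 + x^3·(1/3 - 16/(3·√(π))) + x^2 + x·(2 + 4/√(π)) + 2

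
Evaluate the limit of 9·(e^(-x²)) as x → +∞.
Evaluate the dominant behaviour as x → +∞; each term tends to a finite value or vanishes.
Limit = 0.

Final answer: 0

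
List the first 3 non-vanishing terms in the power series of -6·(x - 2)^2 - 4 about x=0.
-6·x^2 + 24·x - 28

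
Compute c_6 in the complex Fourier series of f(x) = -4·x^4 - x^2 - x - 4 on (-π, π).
Compute the real Fourier coefficients first: a_6 = 1/27 - 8·π^2/9, b_6 = 1/3.
Then c_6 = (a_6 − i·b_6)/2 = -4·π^2/9 + 1/54 - i/6.

Final answer: -4·π^2/9 + 1/54 - i/6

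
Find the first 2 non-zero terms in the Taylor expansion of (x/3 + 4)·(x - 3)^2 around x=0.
36 - 21·x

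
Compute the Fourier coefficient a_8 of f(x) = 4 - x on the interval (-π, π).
a_8 = (1/π) ∫_{-π}^{π} f(x)·cos(8x) dx.
Evaluate the integral (use parity and integration by parts as needed): a_8 = 0.

Final answer: 0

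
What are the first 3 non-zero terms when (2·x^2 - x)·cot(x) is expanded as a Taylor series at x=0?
x^2/3 + 2·x - 1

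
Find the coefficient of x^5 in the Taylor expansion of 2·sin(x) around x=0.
Expand to order 5: 2·sin(x) = x^5/60 - x^3/3 + 2·x + O(x^6).
The coefficient of x^5 is 1/60.

Final answer: 1/60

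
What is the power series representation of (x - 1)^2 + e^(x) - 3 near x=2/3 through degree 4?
-26/9 + e^(2/3) + (-2/3 + e^(2/3))·(x - 2/3) + (e^(2/3)/2 + 1)·(x - 2/3)^2 + e^(2/3)·(x - 2/3)^3/6 + e^(2/3)·(x - 2/3)^4/24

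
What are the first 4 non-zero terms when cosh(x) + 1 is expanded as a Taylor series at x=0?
x^6/720 + x^4/24 + x^2/2 + 2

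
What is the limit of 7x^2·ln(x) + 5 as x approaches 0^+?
The product is a 0·∞ indeterminate form at x → 0⁺.
Rewrite the product as 7·ln(x) / x^(-2) and apply L'Hôpital, or use the standard hierarchy x^(-2) ≫ |ln x| as x → 0⁺.
The indeterminate product → 0, so the limit = 5.

Final answer: 5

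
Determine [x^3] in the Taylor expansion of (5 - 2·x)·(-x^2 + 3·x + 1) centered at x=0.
Expand to order 3: (5 - 2·x)·(-x^2 + 3·x + 1) = 2·x^3 - 11·x^2 + 13·x + 5 + O(x^4).
The coefficient of x^3 is 2.

Final answer: 2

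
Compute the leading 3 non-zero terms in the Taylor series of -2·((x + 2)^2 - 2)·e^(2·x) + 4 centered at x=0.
-76·x^3/3 - 26·x^2 - 16·x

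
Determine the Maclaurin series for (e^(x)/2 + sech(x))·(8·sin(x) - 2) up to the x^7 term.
-335·x^7/336 + 89·x^6/720 + 271·x^5/120 - 11·x^4/24 - 25·x^3/6 + 9·x^2/2 + 11·x - 3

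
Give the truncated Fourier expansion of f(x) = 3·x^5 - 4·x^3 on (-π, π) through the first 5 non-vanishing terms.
(-128·π^2 + 6·π^4 + 768)·sin(x) + (-3·π^4 - 57/2 + 19·π^2)·sin(2·x) + (-64·π^2/9 + 128/27 + 2·π^4)·sin(3·x) + (-3·π^4/2 - 93/64 + 31·π^2/8)·sin(4·x) + (-64·π^2/25 + 384/625 + 6·π^4/5)·sin(5·x)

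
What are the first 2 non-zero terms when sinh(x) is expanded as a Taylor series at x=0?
x^3/6 + x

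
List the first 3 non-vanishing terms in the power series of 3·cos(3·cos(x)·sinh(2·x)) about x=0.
144·x^4 - 54·x^2 + 3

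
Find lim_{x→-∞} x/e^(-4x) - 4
The quotient is an ∞/∞ indeterminate form as x → -∞.
Compare growth rates of the dominant terms (exponentials ≫ polynomials ≫ logarithms), or apply L'Hôpital's rule; the quotient → 0.
Adding the constant: 0 - 4 = -4. Limit = -4.

Final answer: -4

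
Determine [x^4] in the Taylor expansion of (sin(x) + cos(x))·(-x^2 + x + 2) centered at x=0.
Expand to order 4: (sin(x) + cos(x))·(-x^2 + x + 2) = 5·x^4/12 - 11·x^3/6 - x^2 + 3·x + 2 + O(x^5).
The coefficient of x^4 is 5/12.

Final answer: 5/12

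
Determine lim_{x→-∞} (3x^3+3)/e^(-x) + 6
The quotient is an ∞/∞ indeterminate form as x → -∞.
Compare growth rates of the dominant terms (exponentials ≫ polynomials ≫ logarithms), or apply L'Hôpital's rule; the quotient → 0.
Adding the constant: 0 + 6 = 6. Limit = 6.

Final answer: 6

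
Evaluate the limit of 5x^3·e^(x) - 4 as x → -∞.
The product is a 0·∞ indeterminate form at x → -∞.
Rewrite the product as 5x^3 / e^(-x) (an ∞/∞ form) and apply L'Hôpital, or use the standard hierarchy e^(|x|) ≫ |x^3| as x → -∞.
The indeterminate product → 0, so the limit = -4.

Final answer: -4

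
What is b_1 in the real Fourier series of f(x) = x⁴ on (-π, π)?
b_1 = (1/π) ∫_{-π}^{π} f(x)·sin(1x) dx.
Evaluate the integral (use parity and integration by parts as needed): b_1 = 0.

Final answer: 0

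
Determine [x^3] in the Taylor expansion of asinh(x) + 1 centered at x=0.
Expand to order 3: asinh(x) + 1 = -x^3/6 + x + 1 + O(x^4).
The coefficient of x^3 is -1/6.

Final answer: -1/6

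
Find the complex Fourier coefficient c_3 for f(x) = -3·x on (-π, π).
Compute the real Fourier coefficients first: a_3 = 0, b_3 = -2.
Then c_3 = (a_3 − i·b_3)/2 = i.

Final answer: i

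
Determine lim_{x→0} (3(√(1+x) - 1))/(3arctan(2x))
Both numerator and denominator → 0 as x → 0; this is a 0/0 indeterminate form.
Expand each to leading order near x = 0: numerator ~ 3·x/2, denominator ~ 6·x.
The limit of the ratio is 1/4.

Final answer: 1/4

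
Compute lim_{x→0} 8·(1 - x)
Direct substitution at x = 0 gives 8.

Final answer: 8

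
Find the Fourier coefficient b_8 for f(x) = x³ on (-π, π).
b_8 = (1/π) ∫_{-π}^{π} f(x)·sin(8x) dx.
Evaluate the integral (use parity and integration by parts as needed): b_8 = 3/128 - π^2/4.

Final answer: 3/128 - π^2/4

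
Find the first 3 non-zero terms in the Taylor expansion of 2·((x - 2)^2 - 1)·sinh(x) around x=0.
3·x^3 - 8·x^2 + 6·x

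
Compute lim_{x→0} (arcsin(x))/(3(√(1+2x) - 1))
Both numerator and denominator → 0 as x → 0; this is a 0/0 indeterminate form.
Expand each to leading order near x = 0: numerator ~ x, denominator ~ 3·x.
The limit of the ratio is 1/3.

Final answer: 1/3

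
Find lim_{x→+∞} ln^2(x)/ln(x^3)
This is an ∞/∞ indeterminate form as x → +∞.
Write ln(x^3) = 3·ln(x), reducing the quotient to ln(x)/3 → ∞.
Limit = ∞.

Final answer: ∞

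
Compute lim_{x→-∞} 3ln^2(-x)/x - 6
The quotient is an ∞/∞ indeterminate form as x → -∞.
Compare growth rates of the dominant terms (exponentials ≫ polynomials ≫ logarithms), or apply L'Hôpital's rule; the quotient → 0.
Adding the constant: 0 - 6 = -6. Limit = -6.

Final answer: -6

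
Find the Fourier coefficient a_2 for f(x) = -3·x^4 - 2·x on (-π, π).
a_2 = (1/π) ∫_{-π}^{π} f(x)·cos(2x) dx.
Evaluate the integral (use parity and integration by parts as needed): a_2 = 9 - 6·π^2.

Final answer: 9 - 6·π^2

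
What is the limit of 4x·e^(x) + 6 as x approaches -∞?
The product is a 0·∞ indeterminate form at x → -∞.
Rewrite the product as 4x / e^(-x) (an ∞/∞ form) and apply L'Hôpital, or use the standard hierarchy e^(|x|) ≫ |x| as x → -∞.
The indeterminate product → 0, so the limit = 6.

Final answer: 6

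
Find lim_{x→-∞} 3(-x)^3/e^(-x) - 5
The quotient is an ∞/∞ indeterminate form as x → -∞.
Compare growth rates of the dominant terms (exponentials ≫ polynomials ≫ logarithms), or apply L'Hôpital's rule; the quotient → 0.
Adding the constant: 0 - 5 = -5. Limit = -5.

Final answer: -5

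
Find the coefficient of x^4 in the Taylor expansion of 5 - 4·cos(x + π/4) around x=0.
Expand to order 4: 5 - 4·cos(x + π/4) = -√(2)·x^4/12 - √(2)·x^3/3 + √(2)·x^2 + 2·√(2)·x - 2·√(2) + 5 + O(x^5).
The coefficient of x^4 is -√(2)/12.

Final answer: -√(2)/12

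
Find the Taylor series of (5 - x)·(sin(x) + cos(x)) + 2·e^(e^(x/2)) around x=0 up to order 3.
x^3·(-1/3 + 5·e/24) + x^2·(-7/2 + e/2) + x·(e + 4) + 5 + 2·e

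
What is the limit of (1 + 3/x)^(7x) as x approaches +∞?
As x → +∞: write (1 + 3/x)^(7x) = ((1 + 3/x)^x)^7 → (e^3)^7 = e^21.
Limit = e^(21).

Final answer: e^(21)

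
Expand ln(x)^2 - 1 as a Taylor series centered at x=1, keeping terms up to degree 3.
-1 + (x - 1)^2 - (x - 1)^3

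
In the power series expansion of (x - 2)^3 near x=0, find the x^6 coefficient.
Expand to order 6: (x - 2)^3 = x^3 - 6·x^2 + 12·x - 8 + O(x^7).
The coefficient of x^6 is 0.

Final answer: 0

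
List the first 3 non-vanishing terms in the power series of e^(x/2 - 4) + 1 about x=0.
x^2·e^(-4)/8 + x·e^(-4)/2 + e^(-4) + 1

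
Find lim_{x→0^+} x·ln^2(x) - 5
The product is a 0·∞ indeterminate form at x → 0⁺.
Rewrite the product as ln^2(x) / x^(-1) and apply L'Hôpital, or use the standard hierarchy x^(-1) ≫ |ln x|^2 as x → 0⁺.
The indeterminate product → 0, so the limit = -5.

Final answer: -5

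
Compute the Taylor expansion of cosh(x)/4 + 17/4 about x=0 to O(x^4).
x^2/8 + 9/2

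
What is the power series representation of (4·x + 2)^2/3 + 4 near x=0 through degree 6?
16·x^2/3 + 16·x/3 + 16/3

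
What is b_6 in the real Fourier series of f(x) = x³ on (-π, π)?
b_6 = (1/π) ∫_{-π}^{π} f(x)·sin(6x) dx.
Evaluate the integral (use parity and integration by parts as needed): b_6 = 1/18 - π^2/3.

Final answer: 1/18 - π^2/3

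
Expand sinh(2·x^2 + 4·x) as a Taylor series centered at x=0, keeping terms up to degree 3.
32·x^3/3 + 2·x^2 + 4·x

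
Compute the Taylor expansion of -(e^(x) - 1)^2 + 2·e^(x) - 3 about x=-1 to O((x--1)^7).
(-4·e^(2) - 1 + 4·e)·e^(-2) + (-2 + 4·e)·e^(-2)·(x + 1) + (-2 + 2·e)·e^(-2)·(x + 1)^2 + (-4 + 2·e)·e^(-2)·(x + 1)^3/3 + (-4 + e)·e^(-2)·(x + 1)^4/6 + (-8 + e)·e^(-2)·(x + 1)^5/30 + (-16 + e)·e^(-2)·(x + 1)^6/180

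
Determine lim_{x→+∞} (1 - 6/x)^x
As x → +∞: this is the defining limit (1 - 6/x)^x → e^(-6).
Limit = e^(-6).

Final answer: e^(-6)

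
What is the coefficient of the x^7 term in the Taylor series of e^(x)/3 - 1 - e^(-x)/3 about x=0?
Expand to order 7: e^(x)/3 - 1 - e^(-x)/3 = x^7/7560 + x^5/180 + x^3/9 + 2·x/3 - 1 + O(x^8).
The coefficient of x^7 is 1/7560.

Final answer: 1/7560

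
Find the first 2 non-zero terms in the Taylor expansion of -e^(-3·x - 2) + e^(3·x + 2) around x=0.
x·(3·e^(-2) + 3·e^(2)) - e^(-2) + e^(2)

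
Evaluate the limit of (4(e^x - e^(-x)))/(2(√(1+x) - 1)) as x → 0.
Both numerator and denominator → 0 as x → 0; this is a 0/0 indeterminate form.
Expand each to leading order near x = 0: numerator ~ 8·x, denominator ~ x.
The limit of the ratio is 8.

Final answer: 8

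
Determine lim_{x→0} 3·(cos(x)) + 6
Direct substitution at x = 0 gives 9.

Final answer: 9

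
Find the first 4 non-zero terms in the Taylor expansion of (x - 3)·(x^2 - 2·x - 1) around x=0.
x^3 - 5·x^2 + 5·x + 3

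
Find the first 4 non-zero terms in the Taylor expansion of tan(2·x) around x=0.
2176·x^7/315 + 64·x^5/15 + 8·x^3/3 + 2·x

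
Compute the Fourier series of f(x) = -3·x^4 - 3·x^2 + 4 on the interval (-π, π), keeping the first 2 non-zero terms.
(-132 + 24·π^2)·cos(x) - 3·π^4/5 - π^2 + 4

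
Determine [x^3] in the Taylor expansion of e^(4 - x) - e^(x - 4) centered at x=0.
Expand to order 3: e^(4 - x) - e^(x - 4) = x^3·(-e^(4)/6 - e^(-4)/6) + x^2·(-e^(-4)/2 + e^(4)/2) + x·(-e^(4) - e^(-4)) - e^(-4) + e^(4) + O(x^4).
The coefficient of x^3 is -e^(4)/6 - e^(-4)/6.

Final answer: -e^(4)/6 - e^(-4)/6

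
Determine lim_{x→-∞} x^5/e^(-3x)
This is an ∞/∞ indeterminate form as x → -∞.
Compare growth rates of the dominant terms (exponentials ≫ polynomials ≫ logarithms), or apply L'Hôpital's rule; the quotient → 0.
Limit = 0.

Final answer: 0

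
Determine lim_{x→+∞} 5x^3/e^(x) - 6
The quotient is an ∞/∞ indeterminate form as x → +∞.
The exponential denominator e^(x) dominates the polynomial numerator (e^x ≫ x^3 as x → ∞), so the quotient → 0.
Adding the constant: 0 - 6 = -6. Limit = -6.

Final answer: -6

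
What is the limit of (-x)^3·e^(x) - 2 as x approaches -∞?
The product is a 0·∞ indeterminate form at x → -∞.
Rewrite the product as (-x)^3 / e^(-x) (an ∞/∞ form) and apply L'Hôpital, or use the standard hierarchy e^(|x|) ≫ |(-x)^3| as x → -∞.
The indeterminate product → 0, so the limit = -2.

Final answer: -2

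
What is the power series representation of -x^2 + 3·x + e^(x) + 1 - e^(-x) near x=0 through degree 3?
x^3/3 - x^2 + 5·x + 1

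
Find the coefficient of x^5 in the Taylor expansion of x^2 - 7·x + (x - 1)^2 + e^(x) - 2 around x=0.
Expand to order 5: x^2 - 7·x + (x - 1)^2 + e^(x) - 2 = x^5/120 + x^4/24 + x^3/6 + 5·x^2/2 - 8·x + O(x^6).
The coefficient of x^5 is 1/120.

Final answer: 1/120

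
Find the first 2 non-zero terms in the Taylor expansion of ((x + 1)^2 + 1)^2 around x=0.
8·x + 4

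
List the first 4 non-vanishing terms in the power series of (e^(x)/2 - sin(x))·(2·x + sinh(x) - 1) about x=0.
7·x^3/12 - 7·x^2/4 + 2·x - 1/2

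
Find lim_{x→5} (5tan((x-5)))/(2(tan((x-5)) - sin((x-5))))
Both numerator and denominator → 0 as x → 5; this is a 0/0 indeterminate form.
Expand each to leading order near x = 5: numerator ~ 5·(x - 5), denominator ~ (x - 5)^3.
The limit of the ratio is ∞.

Final answer: ∞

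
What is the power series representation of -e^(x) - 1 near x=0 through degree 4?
-x^4/24 - x^3/6 - x^2/2 - x - 2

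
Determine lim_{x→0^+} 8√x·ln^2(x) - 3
The product is a 0·∞ indeterminate form at x → 0⁺.
Rewrite the product as 8·ln^2(x) / x^(-1/2) and apply L'Hôpital, or use the standard hierarchy x^(-1/2) ≫ |ln x|^2 as x → 0⁺.
The indeterminate product → 0, so the limit = -3.

Final answer: -3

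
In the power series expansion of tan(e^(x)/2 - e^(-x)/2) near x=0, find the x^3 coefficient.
Expand to order 3: tan(e^(x)/2 - e^(-x)/2) = x^3/2 + x + O(x^4).
The coefficient of x^3 is 1/2.

Final answer: 1/2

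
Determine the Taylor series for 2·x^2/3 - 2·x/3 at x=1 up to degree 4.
2·(x - 1)/3 + 2·(x - 1)^2/3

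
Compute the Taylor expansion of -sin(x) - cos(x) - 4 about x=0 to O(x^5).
-x^4/24 + x^3/6 + x^2/2 - x - 5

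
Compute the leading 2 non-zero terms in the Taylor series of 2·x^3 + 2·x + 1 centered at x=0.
2·x + 1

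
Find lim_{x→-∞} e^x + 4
Evaluate the dominant behaviour as x → -∞; each term tends to a finite value or vanishes.
Limit = 4.

Final answer: 4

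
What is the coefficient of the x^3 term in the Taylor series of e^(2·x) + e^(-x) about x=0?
Expand to order 3: e^(2·x) + e^(-x) = 7·x^3/6 + 5·x^2/2 + x + 2 + O(x^4).
The coefficient of x^3 is 7/6.

Final answer: 7/6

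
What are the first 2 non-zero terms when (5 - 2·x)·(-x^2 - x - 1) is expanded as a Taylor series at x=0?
-3·x - 5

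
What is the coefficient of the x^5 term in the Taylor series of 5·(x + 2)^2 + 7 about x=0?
Expand to order 5: 5·(x + 2)^2 + 7 = 5·x^2 + 20·x + 27 + O(x^6).
The coefficient of x^5 is 0.

Final answer: 0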